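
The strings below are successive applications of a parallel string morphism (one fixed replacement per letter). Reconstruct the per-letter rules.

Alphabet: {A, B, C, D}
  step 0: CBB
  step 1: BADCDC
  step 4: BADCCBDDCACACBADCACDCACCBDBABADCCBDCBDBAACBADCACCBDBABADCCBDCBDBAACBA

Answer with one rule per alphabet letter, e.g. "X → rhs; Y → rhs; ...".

  step 0 ⇒ step 1: CBB ⇒ BA·DC·DC
    B ↦ DC
    C ↦ BA
    A ↦ AC  (constrained at step 1)
    D ↦ CBD  (constrained at step 1)

A->AC, B->DC, C->BA, D->CBD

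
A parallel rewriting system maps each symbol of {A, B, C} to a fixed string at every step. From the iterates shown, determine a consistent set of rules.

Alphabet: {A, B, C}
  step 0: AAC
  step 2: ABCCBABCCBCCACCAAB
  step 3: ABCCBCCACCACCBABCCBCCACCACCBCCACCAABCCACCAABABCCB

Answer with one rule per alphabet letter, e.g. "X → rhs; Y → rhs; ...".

A->AB, B->CCB, C->CCA

  step 2 ⇒ step 3: ABCCBABCCBCCACCAAB ⇒ AB·CCB·CCA·CCA·CCB·AB·CCB·CCA·CCA·CCB·CCA·CCA·AB·CCA·CCA·AB·AB·CCB
    A ↦ AB
    B ↦ CCB
    C ↦ CCA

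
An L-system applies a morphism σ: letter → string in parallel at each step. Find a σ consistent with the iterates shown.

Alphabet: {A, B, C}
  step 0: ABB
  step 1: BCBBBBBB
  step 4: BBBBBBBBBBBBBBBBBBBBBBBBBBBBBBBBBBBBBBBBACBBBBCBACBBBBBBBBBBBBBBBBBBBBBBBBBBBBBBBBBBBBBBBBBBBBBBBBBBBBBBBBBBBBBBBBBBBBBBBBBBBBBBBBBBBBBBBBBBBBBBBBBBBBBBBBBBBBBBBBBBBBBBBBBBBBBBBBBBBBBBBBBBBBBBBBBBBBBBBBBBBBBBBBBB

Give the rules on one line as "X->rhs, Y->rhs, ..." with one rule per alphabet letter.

A->BC, B->BBB, C->BAC

  step 0 ⇒ step 1: ABB ⇒ BC·BBB·BBB
    A ↦ BC
    B ↦ BBB
    C ↦ BAC  (constrained at step 1)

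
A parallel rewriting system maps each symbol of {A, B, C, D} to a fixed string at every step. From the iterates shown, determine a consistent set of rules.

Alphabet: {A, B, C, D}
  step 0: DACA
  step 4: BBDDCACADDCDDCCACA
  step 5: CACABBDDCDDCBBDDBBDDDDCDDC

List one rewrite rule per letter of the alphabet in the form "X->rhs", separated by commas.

  step 4 ⇒ step 5: BBDDCACADDCDDCCACA ⇒ CA·CA·B·B·DD·C·DD·C·B·B·DD·B·B·DD·DD·C·DD·C
    A ↦ C
    B ↦ CA
    C ↦ DD
    D ↦ B

A->C, B->CA, C->DD, D->B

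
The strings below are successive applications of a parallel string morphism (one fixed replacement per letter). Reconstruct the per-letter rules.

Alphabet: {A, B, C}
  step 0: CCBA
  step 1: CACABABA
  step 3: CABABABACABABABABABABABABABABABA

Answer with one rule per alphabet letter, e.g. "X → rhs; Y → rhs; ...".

  step 0 ⇒ step 1: CCBA ⇒ CA·CA·BA·BA
    A ↦ BA
    B ↦ BA
    C ↦ CA

A->BA, B->BA, C->CA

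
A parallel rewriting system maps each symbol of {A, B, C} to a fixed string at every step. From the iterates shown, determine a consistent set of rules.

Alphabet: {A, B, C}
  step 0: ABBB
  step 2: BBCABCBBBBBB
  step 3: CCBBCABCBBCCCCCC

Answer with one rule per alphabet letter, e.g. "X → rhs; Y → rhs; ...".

  step 2 ⇒ step 3: BBCABCBBBBBB ⇒ C·C·BB·CAB·C·BB·C·C·C·C·C·C
    A ↦ CAB
    B ↦ C
    C ↦ BB

A->CAB, B->C, C->BB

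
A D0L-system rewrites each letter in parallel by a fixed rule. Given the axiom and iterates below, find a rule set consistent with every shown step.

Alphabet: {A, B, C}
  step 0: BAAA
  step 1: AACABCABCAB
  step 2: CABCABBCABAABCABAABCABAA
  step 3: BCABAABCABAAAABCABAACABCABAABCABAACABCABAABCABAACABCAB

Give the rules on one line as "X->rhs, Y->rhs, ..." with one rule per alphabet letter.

A->CAB, B->AA, C->B

  step 2 ⇒ step 3: CABCABBCABAABCABAABCABAA ⇒ B·CAB·AA·B·CAB·AA·AA·B·CAB·AA·CAB·CAB·AA·B·CAB·AA·CAB·CAB·AA·B·CAB·AA·CAB·CAB
    A ↦ CAB
    B ↦ AA
    C ↦ B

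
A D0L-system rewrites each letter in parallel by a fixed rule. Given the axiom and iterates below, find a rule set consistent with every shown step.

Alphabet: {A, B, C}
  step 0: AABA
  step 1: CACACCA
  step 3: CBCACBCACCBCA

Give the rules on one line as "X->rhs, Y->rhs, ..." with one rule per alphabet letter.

A->CA, B->C, C->B

  step 0 ⇒ step 1: AABA ⇒ CA·CA·C·CA
    A ↦ CA
    B ↦ C
    C ↦ B  (constrained at step 1)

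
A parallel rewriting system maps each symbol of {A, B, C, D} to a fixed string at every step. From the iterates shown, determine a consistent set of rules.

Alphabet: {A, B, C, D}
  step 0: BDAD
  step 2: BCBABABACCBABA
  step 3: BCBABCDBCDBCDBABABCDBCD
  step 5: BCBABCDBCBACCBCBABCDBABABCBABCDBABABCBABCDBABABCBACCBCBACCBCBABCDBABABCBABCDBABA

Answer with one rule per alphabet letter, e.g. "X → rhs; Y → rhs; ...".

  step 2 ⇒ step 3: BCBABABACCBABA ⇒ BC·BA·BC·D·BC·D·BC·D·BA·BA·BC·D·BC·D
    A ↦ D
    B ↦ BC
    C ↦ BA
    D ↦ CC  (constrained at step 0)

A->D, B->BC, C->BA, D->CC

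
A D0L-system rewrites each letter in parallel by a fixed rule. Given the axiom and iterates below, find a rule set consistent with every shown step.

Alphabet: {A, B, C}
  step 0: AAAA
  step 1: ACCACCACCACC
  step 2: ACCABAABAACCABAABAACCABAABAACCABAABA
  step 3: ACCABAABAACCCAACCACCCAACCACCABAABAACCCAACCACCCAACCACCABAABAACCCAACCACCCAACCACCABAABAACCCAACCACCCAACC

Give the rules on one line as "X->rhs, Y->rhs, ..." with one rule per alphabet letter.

A->ACC, B->CA, C->ABA

  step 2 ⇒ step 3: ACCABAABAACCABAABAACCABAABAACCABAABA ⇒ ACC·ABA·ABA·ACC·CA·ACC·ACC·CA·ACC·ACC·ABA·ABA·ACC·CA·ACC·ACC·CA·ACC·ACC·ABA·ABA·ACC·CA·ACC·ACC·CA·ACC·ACC·ABA·ABA·ACC·CA·ACC·ACC·CA·ACC
    A ↦ ACC
    B ↦ CA
    C ↦ ABA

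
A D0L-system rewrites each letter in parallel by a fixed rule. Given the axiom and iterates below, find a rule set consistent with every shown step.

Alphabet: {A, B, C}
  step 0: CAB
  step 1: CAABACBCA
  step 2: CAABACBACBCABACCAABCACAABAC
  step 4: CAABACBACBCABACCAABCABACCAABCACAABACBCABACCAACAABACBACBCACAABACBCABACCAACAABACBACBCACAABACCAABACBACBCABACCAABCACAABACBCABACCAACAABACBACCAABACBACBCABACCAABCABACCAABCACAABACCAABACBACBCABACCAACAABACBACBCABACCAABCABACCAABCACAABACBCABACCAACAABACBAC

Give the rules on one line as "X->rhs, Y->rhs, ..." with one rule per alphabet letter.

  step 1 ⇒ step 2: CAABACBCA ⇒ CAA·BAC·BAC·BCA·BAC·CAA·BCA·CAA·BAC
    A ↦ BAC
    B ↦ BCA
    C ↦ CAA

A->BAC, B->BCA, C->CAA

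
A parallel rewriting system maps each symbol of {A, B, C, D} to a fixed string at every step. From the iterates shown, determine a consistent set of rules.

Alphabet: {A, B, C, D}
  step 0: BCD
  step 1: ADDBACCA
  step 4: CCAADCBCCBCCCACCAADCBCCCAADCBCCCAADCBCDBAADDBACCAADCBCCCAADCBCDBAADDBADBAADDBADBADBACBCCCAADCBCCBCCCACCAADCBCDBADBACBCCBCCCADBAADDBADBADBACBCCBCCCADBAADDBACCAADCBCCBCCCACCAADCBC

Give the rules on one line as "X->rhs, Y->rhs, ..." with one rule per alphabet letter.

A->CBC, B->AD, C->DBA, D->CCA

  step 0 ⇒ step 1: BCD ⇒ AD·DBA·CCA
    B ↦ AD
    C ↦ DBA
    D ↦ CCA
    A ↦ CBC  (constrained at step 1)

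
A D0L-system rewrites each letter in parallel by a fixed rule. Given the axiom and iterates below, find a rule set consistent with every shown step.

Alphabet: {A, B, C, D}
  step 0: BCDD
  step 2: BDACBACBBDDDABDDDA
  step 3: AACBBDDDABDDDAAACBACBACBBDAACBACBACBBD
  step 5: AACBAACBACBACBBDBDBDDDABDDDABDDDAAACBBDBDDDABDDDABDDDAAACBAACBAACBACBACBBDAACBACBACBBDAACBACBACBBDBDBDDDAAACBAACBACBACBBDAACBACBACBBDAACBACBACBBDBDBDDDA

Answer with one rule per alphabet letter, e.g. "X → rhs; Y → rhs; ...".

A->BD, B->A, C->DD, D->ACB

  step 2 ⇒ step 3: BDACBACBBDDDABDDDA ⇒ A·ACB·BD·DD·A·BD·DD·A·A·ACB·ACB·ACB·BD·A·ACB·ACB·ACB·BD
    A ↦ BD
    B ↦ A
    C ↦ DD
    D ↦ ACB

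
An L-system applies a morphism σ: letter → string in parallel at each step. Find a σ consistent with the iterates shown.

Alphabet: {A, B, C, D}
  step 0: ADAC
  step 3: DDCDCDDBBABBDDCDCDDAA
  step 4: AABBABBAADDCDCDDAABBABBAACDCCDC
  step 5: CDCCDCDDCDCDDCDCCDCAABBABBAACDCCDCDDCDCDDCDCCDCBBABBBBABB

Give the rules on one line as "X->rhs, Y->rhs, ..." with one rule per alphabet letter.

A->CDC, B->D, C->BB, D->A

  step 4 ⇒ step 5: AABBABBAADDCDCDDAABBABBAACDCCDC ⇒ CDC·CDC·D·D·CDC·D·D·CDC·CDC·A·A·BB·A·BB·A·A·CDC·CDC·D·D·CDC·D·D·CDC·CDC·BB·A·BB·BB·A·BB
    A ↦ CDC
    B ↦ D
    C ↦ BB
    D ↦ A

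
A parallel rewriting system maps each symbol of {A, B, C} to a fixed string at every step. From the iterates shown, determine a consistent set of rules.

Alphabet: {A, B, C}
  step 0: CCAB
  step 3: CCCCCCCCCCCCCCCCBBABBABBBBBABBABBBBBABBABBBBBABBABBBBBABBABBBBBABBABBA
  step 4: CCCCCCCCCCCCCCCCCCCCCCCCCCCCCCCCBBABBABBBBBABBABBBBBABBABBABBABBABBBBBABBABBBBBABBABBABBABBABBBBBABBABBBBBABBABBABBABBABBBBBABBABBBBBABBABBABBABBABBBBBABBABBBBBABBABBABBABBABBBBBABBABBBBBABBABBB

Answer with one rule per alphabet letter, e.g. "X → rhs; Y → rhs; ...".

  step 3 ⇒ step 4: CCCCCCCCCCCCCCCCBBABBABBBBBABBABBBBBABBABBBBBABBABBBBBABBABBBBBABBABBA ⇒ CC·CC·CC·CC·CC·CC·CC·CC·CC·CC·CC·CC·CC·CC·CC·CC·BBA·BBA·BBB·BBA·BBA·BBB·BBA·BBA·BBA·BBA·BBA·BBB·BBA·BBA·BBB·BBA·BBA·BBA·BBA·BBA·BBB·BBA·BBA·BBB·BBA·BBA·BBA·BBA·BBA·BBB·BBA·BBA·BBB·BBA·BBA·BBA·BBA·BBA·BBB·BBA·BBA·BBB·BBA·BBA·BBA·BBA·BBA·BBB·BBA·BBA·BBB·BBA·BBA·BBB
    A ↦ BBB
    B ↦ BBA
    C ↦ CC

A->BBB, B->BBA, C->CC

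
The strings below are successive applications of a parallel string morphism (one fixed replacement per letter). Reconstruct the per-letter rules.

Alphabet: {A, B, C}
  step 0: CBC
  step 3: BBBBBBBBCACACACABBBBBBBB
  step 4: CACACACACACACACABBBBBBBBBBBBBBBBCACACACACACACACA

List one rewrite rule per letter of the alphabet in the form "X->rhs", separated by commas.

  step 3 ⇒ step 4: BBBBBBBBCACACACABBBBBBBB ⇒ CA·CA·CA·CA·CA·CA·CA·CA·BB·BB·BB·BB·BB·BB·BB·BB·CA·CA·CA·CA·CA·CA·CA·CA
    A ↦ BB
    B ↦ CA
    C ↦ BB

A->BB, B->CA, C->BB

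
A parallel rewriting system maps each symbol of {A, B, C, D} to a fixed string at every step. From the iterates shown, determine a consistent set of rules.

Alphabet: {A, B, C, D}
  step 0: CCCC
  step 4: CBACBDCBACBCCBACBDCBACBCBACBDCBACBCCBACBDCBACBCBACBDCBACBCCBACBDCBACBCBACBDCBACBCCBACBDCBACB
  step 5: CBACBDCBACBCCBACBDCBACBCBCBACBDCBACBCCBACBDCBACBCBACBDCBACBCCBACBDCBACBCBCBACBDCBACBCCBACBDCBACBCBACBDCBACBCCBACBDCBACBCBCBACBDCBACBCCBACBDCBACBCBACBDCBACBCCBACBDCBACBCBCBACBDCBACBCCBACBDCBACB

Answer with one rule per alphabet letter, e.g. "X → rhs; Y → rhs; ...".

A->D, B->ACB, C->CB, D->C

  step 4 ⇒ step 5: CBACBDCBACBCCBACBDCBACBCBACBDCBACBCCBACBDCBACBCBACBDCBACBCCBACBDCBACBCBACBDCBACBCCBACBDCBACB ⇒ CB·ACB·D·CB·ACB·C·CB·ACB·D·CB·ACB·CB·CB·ACB·D·CB·ACB·C·CB·ACB·D·CB·ACB·CB·ACB·D·CB·ACB·C·CB·ACB·D·CB·ACB·CB·CB·ACB·D·CB·ACB·C·CB·ACB·D·CB·ACB·CB·ACB·D·CB·ACB·C·CB·ACB·D·CB·ACB·CB·CB·ACB·D·CB·ACB·C·CB·ACB·D·CB·ACB·CB·ACB·D·CB·ACB·C·CB·ACB·D·CB·ACB·CB·CB·ACB·D·CB·ACB·C·CB·ACB·D·CB·ACB
    A ↦ D
    B ↦ ACB
    C ↦ CB
    D ↦ C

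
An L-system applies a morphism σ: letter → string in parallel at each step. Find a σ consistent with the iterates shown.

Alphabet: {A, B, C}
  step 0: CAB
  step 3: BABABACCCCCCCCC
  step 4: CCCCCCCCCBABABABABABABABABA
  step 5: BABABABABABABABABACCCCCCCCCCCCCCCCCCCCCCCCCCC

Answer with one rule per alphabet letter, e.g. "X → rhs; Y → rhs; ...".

  step 4 ⇒ step 5: CCCCCCCCCBABABABABABABABABA ⇒ BA·BA·BA·BA·BA·BA·BA·BA·BA·CC·C·CC·C·CC·C·CC·C·CC·C·CC·C·CC·C·CC·C·CC·C
    A ↦ C
    B ↦ CC
    C ↦ BA

A->C, B->CC, C->BA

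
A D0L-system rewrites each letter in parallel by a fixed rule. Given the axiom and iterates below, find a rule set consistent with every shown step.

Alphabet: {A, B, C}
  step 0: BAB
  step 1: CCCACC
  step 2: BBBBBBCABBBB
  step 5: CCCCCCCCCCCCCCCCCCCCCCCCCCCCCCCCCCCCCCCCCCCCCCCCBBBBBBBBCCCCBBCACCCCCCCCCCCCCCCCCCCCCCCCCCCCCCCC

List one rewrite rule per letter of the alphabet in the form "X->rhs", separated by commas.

A->CA, B->CC, C->BB

  step 1 ⇒ step 2: CCCACC ⇒ BB·BB·BB·CA·BB·BB
    A ↦ CA
    C ↦ BB
  step 0 ⇒ step 1: BAB ⇒ CC·CA·CC
    B ↦ CC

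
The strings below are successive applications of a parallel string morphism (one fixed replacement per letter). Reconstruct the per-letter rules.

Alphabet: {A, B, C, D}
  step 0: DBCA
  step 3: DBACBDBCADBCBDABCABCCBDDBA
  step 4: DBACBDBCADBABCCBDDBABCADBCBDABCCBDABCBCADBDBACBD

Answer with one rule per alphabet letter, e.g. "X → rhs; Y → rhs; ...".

  step 3 ⇒ step 4: DBACBDBCADBCBDABCABCCBDDBA ⇒ DB·A·CBD·BC·A·DB·A·BC·CBD·DB·A·BC·A·DB·CBD·A·BC·CBD·A·BC·BC·A·DB·DB·A·CBD
    A ↦ CBD
    B ↦ A
    C ↦ BC
    D ↦ DB

A->CBD, B->A, C->BC, D->DB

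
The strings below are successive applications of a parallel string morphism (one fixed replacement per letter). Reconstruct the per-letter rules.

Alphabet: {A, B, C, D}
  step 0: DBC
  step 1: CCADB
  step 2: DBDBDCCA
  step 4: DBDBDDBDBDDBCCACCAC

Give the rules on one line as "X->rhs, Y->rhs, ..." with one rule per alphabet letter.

A->D, B->CA, C->DB, D->C

  step 1 ⇒ step 2: CCADB ⇒ DB·DB·D·C·CA
    A ↦ D
    B ↦ CA
    C ↦ DB
    D ↦ C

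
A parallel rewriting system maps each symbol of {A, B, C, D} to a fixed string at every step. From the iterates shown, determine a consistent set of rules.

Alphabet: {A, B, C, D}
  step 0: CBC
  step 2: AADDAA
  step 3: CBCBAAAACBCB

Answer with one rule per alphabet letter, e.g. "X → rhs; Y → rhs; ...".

  step 2 ⇒ step 3: AADDAA ⇒ CB·CB·AA·AA·CB·CB
    A ↦ CB
    D ↦ AA
    B ↦ CC  (constrained at step 0)
    C ↦ D  (constrained at step 0)

A->CB, B->CC, C->D, D->AA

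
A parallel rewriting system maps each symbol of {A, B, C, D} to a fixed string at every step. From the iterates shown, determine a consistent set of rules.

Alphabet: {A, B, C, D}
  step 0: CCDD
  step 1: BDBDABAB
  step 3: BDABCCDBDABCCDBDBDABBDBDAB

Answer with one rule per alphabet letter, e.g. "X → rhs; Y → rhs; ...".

A->C, B->CD, C->BD, D->AB

  step 0 ⇒ step 1: CCDD ⇒ BD·BD·AB·AB
    C ↦ BD
    D ↦ AB
    A ↦ C  (constrained at step 1)
    B ↦ CD  (constrained at step 1)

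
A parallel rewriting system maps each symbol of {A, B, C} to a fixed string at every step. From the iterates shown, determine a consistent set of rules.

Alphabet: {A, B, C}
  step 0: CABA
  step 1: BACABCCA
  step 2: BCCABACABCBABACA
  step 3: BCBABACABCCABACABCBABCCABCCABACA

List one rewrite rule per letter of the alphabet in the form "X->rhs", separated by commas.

A->CA, B->BC, C->BA

  step 2 ⇒ step 3: BCCABACABCBABACA ⇒ BC·BA·BA·CA·BC·CA·BA·CA·BC·BA·BC·CA·BC·CA·BA·CA
    A ↦ CA
    B ↦ BC
    C ↦ BA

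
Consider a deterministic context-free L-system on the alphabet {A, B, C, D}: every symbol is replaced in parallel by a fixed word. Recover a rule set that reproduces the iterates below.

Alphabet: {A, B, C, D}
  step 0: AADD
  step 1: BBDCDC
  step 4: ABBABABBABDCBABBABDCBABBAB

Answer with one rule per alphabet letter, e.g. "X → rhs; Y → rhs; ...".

A->B, B->AB, C->B, D->DC

  step 0 ⇒ step 1: AADD ⇒ B·B·DC·DC
    A ↦ B
    D ↦ DC
    B ↦ AB  (constrained at step 1)
    C ↦ B  (constrained at step 1)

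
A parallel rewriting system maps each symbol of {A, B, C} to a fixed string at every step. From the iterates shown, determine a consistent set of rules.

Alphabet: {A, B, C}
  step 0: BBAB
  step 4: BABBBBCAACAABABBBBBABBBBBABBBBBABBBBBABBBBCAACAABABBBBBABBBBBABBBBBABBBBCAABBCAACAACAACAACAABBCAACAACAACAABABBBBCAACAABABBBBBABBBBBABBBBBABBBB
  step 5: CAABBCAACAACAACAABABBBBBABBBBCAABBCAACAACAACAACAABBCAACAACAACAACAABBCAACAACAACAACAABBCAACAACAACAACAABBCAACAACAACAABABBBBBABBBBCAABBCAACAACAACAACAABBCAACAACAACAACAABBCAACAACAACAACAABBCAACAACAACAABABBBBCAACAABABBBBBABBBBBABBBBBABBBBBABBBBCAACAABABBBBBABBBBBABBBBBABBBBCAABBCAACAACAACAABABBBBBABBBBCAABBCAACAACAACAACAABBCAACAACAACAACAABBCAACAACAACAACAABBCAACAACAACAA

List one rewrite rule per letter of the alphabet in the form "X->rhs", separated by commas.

  step 4 ⇒ step 5: BABBBBCAACAABABBBBBABBBBBABBBBBABBBBBABBBBCAACAABABBBBBABBBBBABBBBBABBBBCAABBCAACAACAACAACAABBCAACAACAACAABABBBBCAACAABABBBBBABBBBBABBBBBABBBB ⇒ CAA·BB·CAA·CAA·CAA·CAA·BA·BB·BB·BA·BB·BB·CAA·BB·CAA·CAA·CAA·CAA·CAA·BB·CAA·CAA·CAA·CAA·CAA·BB·CAA·CAA·CAA·CAA·CAA·BB·CAA·CAA·CAA·CAA·CAA·BB·CAA·CAA·CAA·CAA·BA·BB·BB·BA·BB·BB·CAA·BB·CAA·CAA·CAA·CAA·CAA·BB·CAA·CAA·CAA·CAA·CAA·BB·CAA·CAA·CAA·CAA·CAA·BB·CAA·CAA·CAA·CAA·BA·BB·BB·CAA·CAA·BA·BB·BB·BA·BB·BB·BA·BB·BB·BA·BB·BB·BA·BB·BB·CAA·CAA·BA·BB·BB·BA·BB·BB·BA·BB·BB·BA·BB·BB·CAA·BB·CAA·CAA·CAA·CAA·BA·BB·BB·BA·BB·BB·CAA·BB·CAA·CAA·CAA·CAA·CAA·BB·CAA·CAA·CAA·CAA·CAA·BB·CAA·CAA·CAA·CAA·CAA·BB·CAA·CAA·CAA·CAA
    A ↦ BB
    B ↦ CAA
    C ↦ BA

A->BB, B->CAA, C->BA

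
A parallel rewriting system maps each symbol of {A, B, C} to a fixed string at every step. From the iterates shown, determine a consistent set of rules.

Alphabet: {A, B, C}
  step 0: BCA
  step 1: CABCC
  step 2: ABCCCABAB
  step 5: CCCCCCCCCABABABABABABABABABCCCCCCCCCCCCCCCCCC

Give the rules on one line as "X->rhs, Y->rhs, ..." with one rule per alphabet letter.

  step 1 ⇒ step 2: CABCC ⇒ AB·CC·C·AB·AB
    A ↦ CC
    B ↦ C
    C ↦ AB

A->CC, B->C, C->AB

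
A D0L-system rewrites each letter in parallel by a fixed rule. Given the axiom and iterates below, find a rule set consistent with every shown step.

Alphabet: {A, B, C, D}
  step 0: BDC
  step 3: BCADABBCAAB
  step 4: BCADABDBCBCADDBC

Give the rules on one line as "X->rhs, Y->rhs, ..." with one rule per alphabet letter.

  step 3 ⇒ step 4: BCADABBCAAB ⇒ BC·A·D·AB·D·BC·BC·A·D·D·BC
    A ↦ D
    B ↦ BC
    C ↦ A
    D ↦ AB

A->D, B->BC, C->A, D->AB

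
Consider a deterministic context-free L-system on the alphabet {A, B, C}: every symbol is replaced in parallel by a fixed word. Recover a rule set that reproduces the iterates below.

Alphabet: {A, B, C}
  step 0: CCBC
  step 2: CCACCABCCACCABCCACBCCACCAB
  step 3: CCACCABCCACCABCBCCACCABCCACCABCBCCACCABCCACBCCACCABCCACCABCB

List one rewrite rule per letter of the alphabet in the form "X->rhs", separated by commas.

  step 2 ⇒ step 3: CCACCABCCACCABCCACBCCACCAB ⇒ CCA·CCA·B·CCA·CCA·B·CB·CCA·CCA·B·CCA·CCA·B·CB·CCA·CCA·B·CCA·CB·CCA·CCA·B·CCA·CCA·B·CB
    A ↦ B
    B ↦ CB
    C ↦ CCA

A->B, B->CB, C->CCA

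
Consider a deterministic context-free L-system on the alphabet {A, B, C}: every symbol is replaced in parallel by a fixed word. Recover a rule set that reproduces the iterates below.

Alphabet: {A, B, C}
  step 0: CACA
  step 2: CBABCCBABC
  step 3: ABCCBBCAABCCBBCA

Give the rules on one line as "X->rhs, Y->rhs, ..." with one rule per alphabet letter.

A->CB, B->BC, C->A

  step 2 ⇒ step 3: CBABCCBABC ⇒ A·BC·CB·BC·A·A·BC·CB·BC·A
    A ↦ CB
    B ↦ BC
    C ↦ A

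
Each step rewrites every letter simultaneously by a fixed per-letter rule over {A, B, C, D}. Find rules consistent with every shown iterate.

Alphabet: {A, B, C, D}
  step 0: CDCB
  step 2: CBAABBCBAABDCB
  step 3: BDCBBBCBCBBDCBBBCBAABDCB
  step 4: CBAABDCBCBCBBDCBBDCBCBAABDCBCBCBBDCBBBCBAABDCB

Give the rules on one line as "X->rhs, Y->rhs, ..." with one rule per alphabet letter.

A->B, B->CB, C->BD, D->AA

  step 3 ⇒ step 4: BDCBBBCBCBBDCBBBCBAABDCB ⇒ CB·AA·BD·CB·CB·CB·BD·CB·BD·CB·CB·AA·BD·CB·CB·CB·BD·CB·B·B·CB·AA·BD·CB
    A ↦ B
    B ↦ CB
    C ↦ BD
    D ↦ AA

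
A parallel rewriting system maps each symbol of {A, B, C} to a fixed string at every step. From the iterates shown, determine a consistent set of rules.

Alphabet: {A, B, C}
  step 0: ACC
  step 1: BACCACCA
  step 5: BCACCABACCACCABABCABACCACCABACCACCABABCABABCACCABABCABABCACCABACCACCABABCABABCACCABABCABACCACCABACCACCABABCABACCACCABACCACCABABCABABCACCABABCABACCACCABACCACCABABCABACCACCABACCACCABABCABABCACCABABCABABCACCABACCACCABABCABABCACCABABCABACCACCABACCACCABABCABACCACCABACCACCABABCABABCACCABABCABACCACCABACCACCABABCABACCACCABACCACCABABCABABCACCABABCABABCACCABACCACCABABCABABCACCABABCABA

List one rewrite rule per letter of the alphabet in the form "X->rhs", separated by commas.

A->BA, B->BCA, C->CCA

  step 0 ⇒ step 1: ACC ⇒ BA·CCA·CCA
    A ↦ BA
    C ↦ CCA
    B ↦ BCA  (constrained at step 1)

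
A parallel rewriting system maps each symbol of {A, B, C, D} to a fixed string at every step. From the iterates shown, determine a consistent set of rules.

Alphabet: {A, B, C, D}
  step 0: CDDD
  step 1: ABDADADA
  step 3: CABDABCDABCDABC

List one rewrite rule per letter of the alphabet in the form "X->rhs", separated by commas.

  step 0 ⇒ step 1: CDDD ⇒ AB·DA·DA·DA
    C ↦ AB
    D ↦ DA
    A ↦ B  (constrained at step 1)
    B ↦ C  (constrained at step 1)

A->B, B->C, C->AB, D->DA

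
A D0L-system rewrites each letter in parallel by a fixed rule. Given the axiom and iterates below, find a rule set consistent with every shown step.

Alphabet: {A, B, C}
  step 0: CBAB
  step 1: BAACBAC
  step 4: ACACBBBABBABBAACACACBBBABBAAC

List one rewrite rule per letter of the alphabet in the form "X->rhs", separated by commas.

  step 0 ⇒ step 1: CBAB ⇒ BA·AC·B·AC
    A ↦ B
    B ↦ AC
    C ↦ BA

A->B, B->AC, C->BA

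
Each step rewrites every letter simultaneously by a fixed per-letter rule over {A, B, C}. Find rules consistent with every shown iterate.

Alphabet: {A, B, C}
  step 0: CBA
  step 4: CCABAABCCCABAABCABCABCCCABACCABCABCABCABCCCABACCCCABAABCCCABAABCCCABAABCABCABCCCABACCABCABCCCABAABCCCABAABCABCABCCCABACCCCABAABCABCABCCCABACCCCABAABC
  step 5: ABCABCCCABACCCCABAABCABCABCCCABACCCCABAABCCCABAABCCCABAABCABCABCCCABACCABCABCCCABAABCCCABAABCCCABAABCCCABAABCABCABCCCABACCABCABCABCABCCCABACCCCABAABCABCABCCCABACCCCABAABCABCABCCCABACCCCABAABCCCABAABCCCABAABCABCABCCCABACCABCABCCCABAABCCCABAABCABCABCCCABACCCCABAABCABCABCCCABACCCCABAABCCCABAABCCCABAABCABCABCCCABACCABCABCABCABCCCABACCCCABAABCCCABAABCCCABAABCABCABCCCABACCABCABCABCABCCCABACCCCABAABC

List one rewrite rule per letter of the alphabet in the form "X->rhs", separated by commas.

A->CC, B->ABA, C->ABC

  step 4 ⇒ step 5: CCABAABCCCABAABCABCABCCCABACCABCABCABCABCCCABACCCCABAABCCCABAABCCCABAABCABCABCCCABACCABCABCCCABAABCCCABAABCABCABCCCABACCCCABAABCABCABCCCABACCCCABAABC ⇒ ABC·ABC·CC·ABA·CC·CC·ABA·ABC·ABC·ABC·CC·ABA·CC·CC·ABA·ABC·CC·ABA·ABC·CC·ABA·ABC·ABC·ABC·CC·ABA·CC·ABC·ABC·CC·ABA·ABC·CC·ABA·ABC·CC·ABA·ABC·CC·ABA·ABC·ABC·ABC·CC·ABA·CC·ABC·ABC·ABC·ABC·CC·ABA·CC·CC·ABA·ABC·ABC·ABC·CC·ABA·CC·CC·ABA·ABC·ABC·ABC·CC·ABA·CC·CC·ABA·ABC·CC·ABA·ABC·CC·ABA·ABC·ABC·ABC·CC·ABA·CC·ABC·ABC·CC·ABA·ABC·CC·ABA·ABC·ABC·ABC·CC·ABA·CC·CC·ABA·ABC·ABC·ABC·CC·ABA·CC·CC·ABA·ABC·CC·ABA·ABC·CC·ABA·ABC·ABC·ABC·CC·ABA·CC·ABC·ABC·ABC·ABC·CC·ABA·CC·CC·ABA·ABC·CC·ABA·ABC·CC·ABA·ABC·ABC·ABC·CC·ABA·CC·ABC·ABC·ABC·ABC·CC·ABA·CC·CC·ABA·ABC
    A ↦ CC
    B ↦ ABA
    C ↦ ABC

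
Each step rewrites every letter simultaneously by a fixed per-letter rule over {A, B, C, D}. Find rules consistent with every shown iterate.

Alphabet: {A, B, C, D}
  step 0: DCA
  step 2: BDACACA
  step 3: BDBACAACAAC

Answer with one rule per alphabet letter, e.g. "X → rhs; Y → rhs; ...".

A->AC, B->BD, C->A, D->B

  step 2 ⇒ step 3: BDACACA ⇒ BD·B·AC·A·AC·A·AC
    A ↦ AC
    B ↦ BD
    C ↦ A
    D ↦ B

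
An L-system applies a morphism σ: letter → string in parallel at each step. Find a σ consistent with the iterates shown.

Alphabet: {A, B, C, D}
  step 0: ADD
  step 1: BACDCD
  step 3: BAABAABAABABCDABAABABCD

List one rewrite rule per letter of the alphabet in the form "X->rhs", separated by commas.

A->BA, B->A, C->BAB, D->CD

  step 0 ⇒ step 1: ADD ⇒ BA·CD·CD
    A ↦ BA
    D ↦ CD
    B ↦ A  (constrained at step 1)
    C ↦ BAB  (constrained at step 1)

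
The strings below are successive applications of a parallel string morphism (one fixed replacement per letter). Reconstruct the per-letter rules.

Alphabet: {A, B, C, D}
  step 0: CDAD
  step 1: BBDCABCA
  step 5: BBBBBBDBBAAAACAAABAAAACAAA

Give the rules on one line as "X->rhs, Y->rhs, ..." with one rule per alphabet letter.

A->B, B->A, C->BBD, D->CA

  step 0 ⇒ step 1: CDAD ⇒ BBD·CA·B·CA
    A ↦ B
    C ↦ BBD
    D ↦ CA
    B ↦ A  (constrained at step 1)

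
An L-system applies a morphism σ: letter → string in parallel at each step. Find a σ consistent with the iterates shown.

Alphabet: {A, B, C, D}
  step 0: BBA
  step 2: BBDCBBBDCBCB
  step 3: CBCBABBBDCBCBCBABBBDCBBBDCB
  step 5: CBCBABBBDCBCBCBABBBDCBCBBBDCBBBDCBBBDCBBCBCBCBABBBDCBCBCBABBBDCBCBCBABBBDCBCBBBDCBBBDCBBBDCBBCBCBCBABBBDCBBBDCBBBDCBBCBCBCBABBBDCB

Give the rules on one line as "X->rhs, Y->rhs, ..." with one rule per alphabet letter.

A->B, B->CB, C->BBD, D->AB

  step 2 ⇒ step 3: BBDCBBBDCBCB ⇒ CB·CB·AB·BBD·CB·CB·CB·AB·BBD·CB·BBD·CB
    B ↦ CB
    C ↦ BBD
    D ↦ AB
    A ↦ B  (constrained at step 0)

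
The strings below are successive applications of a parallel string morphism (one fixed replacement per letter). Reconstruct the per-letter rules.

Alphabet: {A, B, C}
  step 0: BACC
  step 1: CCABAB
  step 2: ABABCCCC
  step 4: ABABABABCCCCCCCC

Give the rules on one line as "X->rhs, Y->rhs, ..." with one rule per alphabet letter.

A->C, B->C, C->AB

  step 1 ⇒ step 2: CCABAB ⇒ AB·AB·C·C·C·C
    A ↦ C
    B ↦ C
    C ↦ AB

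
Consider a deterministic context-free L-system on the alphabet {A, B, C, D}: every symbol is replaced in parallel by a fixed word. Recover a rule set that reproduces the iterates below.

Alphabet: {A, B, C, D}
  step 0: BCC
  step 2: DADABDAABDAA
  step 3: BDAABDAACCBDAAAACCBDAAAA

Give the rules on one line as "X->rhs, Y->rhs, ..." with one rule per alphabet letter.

A->AA, B->CC, C->DA, D->BD

  step 2 ⇒ step 3: DADABDAABDAA ⇒ BD·AA·BD·AA·CC·BD·AA·AA·CC·BD·AA·AA
    A ↦ AA
    B ↦ CC
    D ↦ BD
    C ↦ DA  (constrained at step 0)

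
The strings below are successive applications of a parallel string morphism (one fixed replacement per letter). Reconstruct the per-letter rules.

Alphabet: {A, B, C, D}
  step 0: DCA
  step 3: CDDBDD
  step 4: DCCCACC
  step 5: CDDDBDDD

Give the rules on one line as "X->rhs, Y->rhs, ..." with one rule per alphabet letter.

  step 4 ⇒ step 5: DCCCACC ⇒ C·D·D·D·BD·D·D
    A ↦ BD
    C ↦ D
    D ↦ C
  step 3 ⇒ step 4: CDDBDD ⇒ D·C·C·CA·C·C
    B ↦ CA

A->BD, B->CA, C->D, D->C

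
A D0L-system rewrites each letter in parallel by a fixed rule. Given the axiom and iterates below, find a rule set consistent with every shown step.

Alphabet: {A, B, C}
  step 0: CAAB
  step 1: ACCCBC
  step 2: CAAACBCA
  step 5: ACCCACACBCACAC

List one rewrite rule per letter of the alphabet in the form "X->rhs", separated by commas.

A->C, B->CBC, C->A

  step 1 ⇒ step 2: ACCCBC ⇒ C·A·A·A·CBC·A
    A ↦ C
    B ↦ CBC
    C ↦ A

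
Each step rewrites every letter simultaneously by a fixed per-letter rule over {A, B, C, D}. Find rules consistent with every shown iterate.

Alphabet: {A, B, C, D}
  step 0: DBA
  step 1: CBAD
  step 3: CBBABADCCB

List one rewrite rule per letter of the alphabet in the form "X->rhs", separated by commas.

A->D, B->BA, C->CB, D->C

  step 0 ⇒ step 1: DBA ⇒ C·BA·D
    A ↦ D
    B ↦ BA
    D ↦ C
    C ↦ CB  (constrained at step 1)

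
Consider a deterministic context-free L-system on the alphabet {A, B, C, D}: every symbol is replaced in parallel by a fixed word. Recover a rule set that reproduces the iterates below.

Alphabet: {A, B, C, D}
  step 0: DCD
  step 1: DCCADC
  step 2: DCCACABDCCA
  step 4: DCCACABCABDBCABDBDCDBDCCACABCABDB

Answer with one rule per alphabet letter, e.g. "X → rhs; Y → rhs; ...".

A->B, B->DB, C->CA, D->DC

  step 1 ⇒ step 2: DCCADC ⇒ DC·CA·CA·B·DC·CA
    A ↦ B
    C ↦ CA
    D ↦ DC
    B ↦ DB  (constrained at step 2)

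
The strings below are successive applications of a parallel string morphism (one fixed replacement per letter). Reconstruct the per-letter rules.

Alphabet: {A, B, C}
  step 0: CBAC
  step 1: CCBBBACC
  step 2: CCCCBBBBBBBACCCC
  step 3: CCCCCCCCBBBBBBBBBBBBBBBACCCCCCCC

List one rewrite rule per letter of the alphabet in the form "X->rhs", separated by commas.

  step 2 ⇒ step 3: CCCCBBBBBBBACCCC ⇒ CC·CC·CC·CC·BB·BB·BB·BB·BB·BB·BB·BA·CC·CC·CC·CC
    A ↦ BA
    B ↦ BB
    C ↦ CC

A->BA, B->BB, C->CC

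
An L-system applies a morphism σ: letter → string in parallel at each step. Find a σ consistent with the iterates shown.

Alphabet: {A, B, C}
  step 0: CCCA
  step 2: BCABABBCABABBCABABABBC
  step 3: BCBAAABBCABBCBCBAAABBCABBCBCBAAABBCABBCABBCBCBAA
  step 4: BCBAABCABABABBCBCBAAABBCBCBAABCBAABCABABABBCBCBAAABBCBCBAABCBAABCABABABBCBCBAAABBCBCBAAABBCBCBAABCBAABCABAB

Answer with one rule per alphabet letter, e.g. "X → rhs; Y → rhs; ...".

  step 3 ⇒ step 4: BCBAAABBCABBCBCBAAABBCABBCBCBAAABBCABBCABBCBCBAA ⇒ BC·BAA·BC·AB·AB·AB·BC·BC·BAA·AB·BC·BC·BAA·BC·BAA·BC·AB·AB·AB·BC·BC·BAA·AB·BC·BC·BAA·BC·BAA·BC·AB·AB·AB·BC·BC·BAA·AB·BC·BC·BAA·AB·BC·BC·BAA·BC·BAA·BC·AB·AB
    A ↦ AB
    B ↦ BC
    C ↦ BAA

A->AB, B->BC, C->BAA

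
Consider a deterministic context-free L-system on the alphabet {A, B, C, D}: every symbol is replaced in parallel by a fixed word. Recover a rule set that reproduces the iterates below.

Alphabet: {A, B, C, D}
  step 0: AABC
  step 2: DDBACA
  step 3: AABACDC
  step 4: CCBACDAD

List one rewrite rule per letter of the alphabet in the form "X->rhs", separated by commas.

A->C, B->BA, C->D, D->A

  step 3 ⇒ step 4: AABACDC ⇒ C·C·BA·C·D·A·D
    A ↦ C
    B ↦ BA
    C ↦ D
    D ↦ A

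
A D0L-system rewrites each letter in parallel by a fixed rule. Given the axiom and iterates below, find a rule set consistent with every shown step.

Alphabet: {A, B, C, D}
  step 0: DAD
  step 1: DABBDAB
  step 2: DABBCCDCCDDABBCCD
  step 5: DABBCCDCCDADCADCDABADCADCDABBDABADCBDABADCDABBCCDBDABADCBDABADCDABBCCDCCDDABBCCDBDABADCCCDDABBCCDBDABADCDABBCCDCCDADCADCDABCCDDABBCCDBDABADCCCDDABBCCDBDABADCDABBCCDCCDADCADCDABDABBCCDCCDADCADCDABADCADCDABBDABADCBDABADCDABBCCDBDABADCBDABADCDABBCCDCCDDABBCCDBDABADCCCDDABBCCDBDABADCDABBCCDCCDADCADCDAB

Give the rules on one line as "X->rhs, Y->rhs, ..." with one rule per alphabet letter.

  step 1 ⇒ step 2: DABBDAB ⇒ DAB·B·CCD·CCD·DAB·B·CCD
    A ↦ B
    B ↦ CCD
    D ↦ DAB
    C ↦ ADC  (constrained at step 2)

A->B, B->CCD, C->ADC, D->DAB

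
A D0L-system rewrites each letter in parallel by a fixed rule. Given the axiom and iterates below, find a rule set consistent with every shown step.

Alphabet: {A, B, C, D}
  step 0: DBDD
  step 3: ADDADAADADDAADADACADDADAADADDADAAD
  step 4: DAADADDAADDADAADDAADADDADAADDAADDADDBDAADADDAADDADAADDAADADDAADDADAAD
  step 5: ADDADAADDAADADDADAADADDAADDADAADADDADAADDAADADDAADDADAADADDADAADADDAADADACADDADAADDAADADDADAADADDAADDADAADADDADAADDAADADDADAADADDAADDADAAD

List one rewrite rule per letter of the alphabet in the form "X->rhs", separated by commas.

A->DA, B->AC, C->DDB, D->AD

  step 4 ⇒ step 5: DAADADDAADDADAADDAADADDADAADDAADDADDBDAADADDAADDADAADDAADADDAADDADAAD ⇒ AD·DA·DA·AD·DA·AD·AD·DA·DA·AD·AD·DA·AD·DA·DA·AD·AD·DA·DA·AD·DA·AD·AD·DA·AD·DA·DA·AD·AD·DA·DA·AD·AD·DA·AD·AD·AC·AD·DA·DA·AD·DA·AD·AD·DA·DA·AD·AD·DA·AD·DA·DA·AD·AD·DA·DA·AD·DA·AD·AD·DA·DA·AD·AD·DA·AD·DA·DA·AD
    A ↦ DA
    B ↦ AC
    D ↦ AD
  step 3 ⇒ step 4: ADDADAADADDAADADACADDADAADADDADAAD ⇒ DA·AD·AD·DA·AD·DA·DA·AD·DA·AD·AD·DA·DA·AD·DA·AD·DA·DDB·DA·AD·AD·DA·AD·DA·DA·AD·DA·AD·AD·DA·AD·DA·DA·AD
    C ↦ DDB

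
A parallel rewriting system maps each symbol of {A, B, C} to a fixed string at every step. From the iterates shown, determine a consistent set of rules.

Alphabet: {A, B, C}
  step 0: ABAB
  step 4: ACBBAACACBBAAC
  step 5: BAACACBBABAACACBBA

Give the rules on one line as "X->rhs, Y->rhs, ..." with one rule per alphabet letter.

  step 4 ⇒ step 5: ACBBAACACBBAAC ⇒ B·A·AC·AC·B·B·A·B·A·AC·AC·B·B·A
    A ↦ B
    B ↦ AC
    C ↦ A

A->B, B->AC, C->A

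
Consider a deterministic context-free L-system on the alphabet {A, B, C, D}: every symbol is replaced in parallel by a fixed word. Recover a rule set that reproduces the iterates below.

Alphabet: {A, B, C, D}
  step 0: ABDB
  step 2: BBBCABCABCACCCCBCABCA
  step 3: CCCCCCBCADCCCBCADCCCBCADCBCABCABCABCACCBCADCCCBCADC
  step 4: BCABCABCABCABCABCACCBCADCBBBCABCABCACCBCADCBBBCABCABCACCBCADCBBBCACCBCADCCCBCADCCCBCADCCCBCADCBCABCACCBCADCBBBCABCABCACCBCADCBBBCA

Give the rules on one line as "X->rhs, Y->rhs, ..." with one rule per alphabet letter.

A->DC, B->CC, C->BCA, D->BB

  step 3 ⇒ step 4: CCCCCCBCADCCCBCADCCCBCADCBCABCABCABCACCBCADCCCBCADC ⇒ BCA·BCA·BCA·BCA·BCA·BCA·CC·BCA·DC·BB·BCA·BCA·BCA·CC·BCA·DC·BB·BCA·BCA·BCA·CC·BCA·DC·BB·BCA·CC·BCA·DC·CC·BCA·DC·CC·BCA·DC·CC·BCA·DC·BCA·BCA·CC·BCA·DC·BB·BCA·BCA·BCA·CC·BCA·DC·BB·BCA
    A ↦ DC
    B ↦ CC
    C ↦ BCA
    D ↦ BB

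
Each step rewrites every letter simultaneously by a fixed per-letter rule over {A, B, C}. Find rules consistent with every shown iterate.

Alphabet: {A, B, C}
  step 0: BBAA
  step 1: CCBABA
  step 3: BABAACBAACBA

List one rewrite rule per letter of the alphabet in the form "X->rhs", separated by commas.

A->BA, B->C, C->A

  step 0 ⇒ step 1: BBAA ⇒ C·C·BA·BA
    A ↦ BA
    B ↦ C
    C ↦ A  (constrained at step 1)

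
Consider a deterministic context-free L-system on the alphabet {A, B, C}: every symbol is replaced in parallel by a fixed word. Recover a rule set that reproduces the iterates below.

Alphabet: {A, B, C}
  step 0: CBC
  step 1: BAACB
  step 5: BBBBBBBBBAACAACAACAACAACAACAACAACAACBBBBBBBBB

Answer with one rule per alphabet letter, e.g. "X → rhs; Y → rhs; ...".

A->B, B->AAC, C->B

  step 0 ⇒ step 1: CBC ⇒ B·AAC·B
    B ↦ AAC
    C ↦ B
    A ↦ B  (constrained at step 1)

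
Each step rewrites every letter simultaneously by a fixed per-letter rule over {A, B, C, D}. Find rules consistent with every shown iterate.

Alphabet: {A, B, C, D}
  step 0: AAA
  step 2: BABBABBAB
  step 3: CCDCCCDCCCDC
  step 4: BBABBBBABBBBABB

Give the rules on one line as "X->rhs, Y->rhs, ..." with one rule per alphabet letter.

  step 3 ⇒ step 4: CCDCCCDCCCDC ⇒ B·B·AB·B·B·B·AB·B·B·B·AB·B
    C ↦ B
    D ↦ AB
  step 2 ⇒ step 3: BABBABBAB ⇒ C·CD·C·C·CD·C·C·CD·C
    A ↦ CD
  step 2 ⇒ step 3: BABBABBAB ⇒ C·CD·C·C·CD·C·C·CD·C
    B ↦ C

A->CD, B->C, C->B, D->AB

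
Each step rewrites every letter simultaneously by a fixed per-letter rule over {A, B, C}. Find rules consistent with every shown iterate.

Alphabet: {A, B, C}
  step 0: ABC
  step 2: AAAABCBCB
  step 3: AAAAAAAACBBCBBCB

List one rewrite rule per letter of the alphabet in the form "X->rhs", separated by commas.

  step 2 ⇒ step 3: AAAABCBCB ⇒ AA·AA·AA·AA·CB·B·CB·B·CB
    A ↦ AA
    B ↦ CB
    C ↦ B

A->AA, B->CB, C->B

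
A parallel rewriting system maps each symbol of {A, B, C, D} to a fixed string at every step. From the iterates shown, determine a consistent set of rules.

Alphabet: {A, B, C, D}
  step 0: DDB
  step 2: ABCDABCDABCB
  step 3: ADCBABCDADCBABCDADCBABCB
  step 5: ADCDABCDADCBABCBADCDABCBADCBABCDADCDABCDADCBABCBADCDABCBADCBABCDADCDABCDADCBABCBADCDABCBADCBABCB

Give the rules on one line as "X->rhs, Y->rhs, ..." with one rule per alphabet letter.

A->AD, B->CB, C->AB, D->CD

  step 2 ⇒ step 3: ABCDABCDABCB ⇒ AD·CB·AB·CD·AD·CB·AB·CD·AD·CB·AB·CB
    A ↦ AD
    B ↦ CB
    C ↦ AB
    D ↦ CD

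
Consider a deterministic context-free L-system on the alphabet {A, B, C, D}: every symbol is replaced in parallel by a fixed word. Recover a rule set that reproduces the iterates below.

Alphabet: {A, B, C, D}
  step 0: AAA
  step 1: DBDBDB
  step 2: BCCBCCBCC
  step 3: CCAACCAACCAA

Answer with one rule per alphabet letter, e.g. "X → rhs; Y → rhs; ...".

A->DB, B->CC, C->A, D->B

  step 2 ⇒ step 3: BCCBCCBCC ⇒ CC·A·A·CC·A·A·CC·A·A
    B ↦ CC
    C ↦ A
  step 0 ⇒ step 1: AAA ⇒ DB·DB·DB
    A ↦ DB
  step 1 ⇒ step 2: DBDBDB ⇒ B·CC·B·CC·B·CC
    D ↦ B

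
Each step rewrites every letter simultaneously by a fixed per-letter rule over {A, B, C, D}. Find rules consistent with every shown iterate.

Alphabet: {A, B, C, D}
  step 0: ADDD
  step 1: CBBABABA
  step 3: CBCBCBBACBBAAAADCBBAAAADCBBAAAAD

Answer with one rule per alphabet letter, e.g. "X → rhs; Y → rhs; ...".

A->CB, B->AD, C->AA, D->BA

  step 0 ⇒ step 1: ADDD ⇒ CB·BA·BA·BA
    A ↦ CB
    D ↦ BA
    B ↦ AD  (constrained at step 1)
    C ↦ AA  (constrained at step 1)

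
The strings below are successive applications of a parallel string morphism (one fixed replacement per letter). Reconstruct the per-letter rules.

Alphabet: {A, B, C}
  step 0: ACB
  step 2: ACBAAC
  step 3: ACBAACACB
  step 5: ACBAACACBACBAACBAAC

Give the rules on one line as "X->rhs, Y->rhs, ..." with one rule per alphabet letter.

  step 2 ⇒ step 3: ACBAAC ⇒ AC·B·A·AC·AC·B
    A ↦ AC
    B ↦ A
    C ↦ B

A->AC, B->A, C->B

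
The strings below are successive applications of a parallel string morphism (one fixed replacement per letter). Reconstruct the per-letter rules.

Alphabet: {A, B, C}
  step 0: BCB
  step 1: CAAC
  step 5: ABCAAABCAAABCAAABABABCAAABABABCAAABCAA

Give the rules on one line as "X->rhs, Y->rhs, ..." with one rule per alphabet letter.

  step 0 ⇒ step 1: BCB ⇒ C·AA·C
    B ↦ C
    C ↦ AA
    A ↦ AB  (constrained at step 1)

A->AB, B->C, C->AA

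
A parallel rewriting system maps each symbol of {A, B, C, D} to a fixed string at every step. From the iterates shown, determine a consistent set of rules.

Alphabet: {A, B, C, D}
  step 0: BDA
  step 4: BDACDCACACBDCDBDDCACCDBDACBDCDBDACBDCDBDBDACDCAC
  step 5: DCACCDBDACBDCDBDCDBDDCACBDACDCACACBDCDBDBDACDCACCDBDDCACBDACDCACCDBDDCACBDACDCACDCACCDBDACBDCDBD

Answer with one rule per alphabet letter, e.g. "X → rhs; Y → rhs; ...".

A->CD, B->DC, C->BD, D->AC

  step 4 ⇒ step 5: BDACDCACACBDCDBDDCACCDBDACBDCDBDACBDCDBDBDACDCAC ⇒ DC·AC·CD·BD·AC·BD·CD·BD·CD·BD·DC·AC·BD·AC·DC·AC·AC·BD·CD·BD·BD·AC·DC·AC·CD·BD·DC·AC·BD·AC·DC·AC·CD·BD·DC·AC·BD·AC·DC·AC·DC·AC·CD·BD·AC·BD·CD·BD
    A ↦ CD
    B ↦ DC
    C ↦ BD
    D ↦ AC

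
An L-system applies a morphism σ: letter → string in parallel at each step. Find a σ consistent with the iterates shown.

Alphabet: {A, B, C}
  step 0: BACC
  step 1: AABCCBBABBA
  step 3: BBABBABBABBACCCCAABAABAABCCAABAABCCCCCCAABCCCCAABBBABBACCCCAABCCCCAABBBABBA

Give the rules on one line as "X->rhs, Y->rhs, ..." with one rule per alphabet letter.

A->CC, B->AAB, C->BBA

  step 0 ⇒ step 1: BACC ⇒ AAB·CC·BBA·BBA
    A ↦ CC
    B ↦ AAB
    C ↦ BBA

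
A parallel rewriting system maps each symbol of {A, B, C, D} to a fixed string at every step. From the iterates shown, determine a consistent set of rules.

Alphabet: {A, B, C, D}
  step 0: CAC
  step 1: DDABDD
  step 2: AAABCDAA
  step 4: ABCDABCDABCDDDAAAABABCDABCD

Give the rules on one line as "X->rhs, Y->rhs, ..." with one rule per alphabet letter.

A->AB, B->CD, C->DD, D->A

  step 1 ⇒ step 2: DDABDD ⇒ A·A·AB·CD·A·A
    A ↦ AB
    B ↦ CD
    D ↦ A
  step 0 ⇒ step 1: CAC ⇒ DD·AB·DD
    C ↦ DD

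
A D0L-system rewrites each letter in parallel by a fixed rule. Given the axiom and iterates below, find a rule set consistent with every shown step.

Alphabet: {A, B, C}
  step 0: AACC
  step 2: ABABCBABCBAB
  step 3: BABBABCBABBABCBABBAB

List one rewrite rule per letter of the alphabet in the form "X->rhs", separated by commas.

A->B, B->AB, C->CB

  step 2 ⇒ step 3: ABABCBABCBAB ⇒ B·AB·B·AB·CB·AB·B·AB·CB·AB·B·AB
    A ↦ B
    B ↦ AB
    C ↦ CB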